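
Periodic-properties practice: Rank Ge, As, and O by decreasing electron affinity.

O is in period 2, group 16; Ge is in period 4, group 14; As is in period 4, group 15.
Adding an electron releases more energy for atoms nearer the top right (short of the noble gases).
These span different periods and groups, so the two trends combine.
Ge > As: this pair runs against the simple trend — see the exception note.
O > Ge: relative to Ge, both the across-period and down-group shifts push O's electron affinity up.
Note the exception: Ge has a higher electron affinity than As, contrary to the simple trend — adding an electron to As's half-filled 4p³ is unfavourable, so Ge (4p²) has the more exothermic EA.
Approximate values (kJ/mol): O 141, Ge 119, As 78.
So from highest to lowest: O > Ge > As.

O, Ge, As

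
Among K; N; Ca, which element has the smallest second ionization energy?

Consider each +1 ion: K⁺ is the bare [Ar] core; N⁺ still has 4 valence electrons; Ca⁺ still has 1 valence electron.
Core electrons are held far more tightly than valence electrons, so K tops the IE_2 order.
Valence configurations: N⁺ [He]2s²2p², Ca⁺ [Ar]4s¹.
Approximate IE_2 values (kJ/mol): K 3052, N 2856, Ca 1145.
Overall IE_2 order: Ca < N < K.

Ca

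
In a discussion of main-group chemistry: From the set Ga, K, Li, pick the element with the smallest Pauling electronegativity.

Li is in period 2, group 1; K is in period 4, group 1; Ga is in period 4, group 13.
Atoms toward the upper right of the periodic table pull bonding electrons most strongly.
Here both period and group differ, so the two effects have to be weighed against each other.
Li > K: Li sits above K in group 1, so the down-group effect alone puts Li higher.
Ga > Li: the two effects oppose for this pair; the across-period effect wins (1.81 vs 0.98).
Tabulated electronegativity (Pauling): Li 0.98, K 0.82, Ga 1.81.
The smallest Pauling electronegativity among these belongs to K.

K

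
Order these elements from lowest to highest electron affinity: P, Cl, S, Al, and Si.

Al < P < Si < S < Cl

Al is in period 3, group 13; Si is in period 3, group 14; P is in period 3, group 15; S is in period 3, group 16; Cl is in period 3, group 17.
Electron affinity generally becomes more exothermic across a period toward the halogens and less exothermic down a group.
All lie in period 3; the across-period trend (electron affinity increases left to right) applies, with the exception below.
Note the exception: Si has a higher electron affinity than P, contrary to the simple trend — adding an electron to P's half-filled 3p³ is unfavourable, so Si (3p²) has the more exothermic EA.
Approximate values (kJ/mol): Al 42, Si 134, P 72, S 200, Cl 349.
So from lowest to highest: Al < P < Si < S < Cl.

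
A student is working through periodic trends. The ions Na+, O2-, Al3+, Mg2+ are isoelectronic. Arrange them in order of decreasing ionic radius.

O2-, Na+, Mg2+, Al3+

All of these have 10 electrons, so size is governed by nuclear charge alone: the more protons, the stronger the pull on the same electron cloud, and the smaller the ion.
Nuclear charges: Al3+ (Z=13), Mg2+ (Z=12), Na+ (Z=11), O2- (Z=8).
Largest to smallest: O2- > Na+ > Mg2+ > Al3+.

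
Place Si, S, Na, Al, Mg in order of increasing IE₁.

Na < Al < Mg < Si < S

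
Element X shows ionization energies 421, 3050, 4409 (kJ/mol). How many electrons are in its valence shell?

Look for the largest jump between consecutive ionization energies: IE2/IE1 ≈ 7.2, far larger than any earlier ratio.
That jump marks the point where a core electron is being removed. So the atom has 1 valence electron.

1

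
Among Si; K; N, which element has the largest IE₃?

N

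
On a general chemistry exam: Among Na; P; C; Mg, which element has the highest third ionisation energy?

After 2 electrons have been removed, what remains? Na²⁺ is already 1 electron into the core; P²⁺ still has 3 valence electrons; C²⁺ still has 2 valence electrons; Mg²⁺ is the bare [Ne] core.
Breaking into a closed-shell core is much more expensive than removing a leftover valence electron — Na and Mg have the largest IE_3 here.
Valence configurations: P²⁺ [Ne]3s²3p¹, C²⁺ [He]2s².
Tabulated IE_3 (kJ/mol): Na 6910, P 2914, C 4620, Mg 7733.
So the third ionization energies run P < C < Na < Mg.

Mg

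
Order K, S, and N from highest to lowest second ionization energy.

K > N > S

IE_2 is the cost of taking one more electron from the +1 cation: K⁺ is the bare [Ar] core; S⁺ still has 5 valence electrons; N⁺ still has 4 valence electrons.
Pulling an electron out of a noble-gas core costs far more than removing a remaining valence electron, so K sits at the high end of IE_2.
Valence configurations: S⁺ [Ne]3s²3p³, N⁺ [He]2s²2p².
The numbers (kJ/mol): K 3052, S 2252, N 2856.
So the second ionization energies run S < N < K.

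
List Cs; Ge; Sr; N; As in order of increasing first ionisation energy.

Cs < Sr < Ge < As < N

N is in period 2, group 15; Ge is in period 4, group 14; As is in period 4, group 15; Sr is in period 5, group 2; Cs is in period 6, group 1.
Removing the outermost electron gets harder across a period and easier down a group.
These span different periods and groups, so the two trends combine.
Sr > Cs: relative to Cs, both the across-period and down-group shifts push Sr's first ionization energy up.
Ge > Sr: both effects reinforce here, so Ge is clearly the higher of the two.
As > Ge: both are in period 4; the period trend gives As the larger value.
N > As: they share group 15; the group trend gives N the larger value.
For reference (kJ/mol): N 1402, Ge 762, As 947, Sr 550, Cs 376.
So from lowest to highest: Cs < Sr < Ge < As < N.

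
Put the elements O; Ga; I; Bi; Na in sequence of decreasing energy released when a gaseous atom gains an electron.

I, O, Bi, Na, Ga

O is in period 2, group 16; Na is in period 3, group 1; Ga is in period 4, group 13; I is in period 5, group 17; Bi is in period 6, group 15.
Atoms with high Z_eff and room in the valence shell (especially the halogens) have the most exothermic electron affinities.
Neither a single period nor a single group — weigh both effects.
Na > Ga: the two effects oppose for this pair; the down-group effect wins (53 vs 29 kJ/mol).
Bi > Na: the two effects oppose for this pair; the across-period effect wins (91 vs 53 kJ/mol).
O > Bi: relative to Bi, both the across-period and down-group shifts push O's electron affinity up.
I > O: the two effects oppose for this pair; the across-period effect wins (295 vs 141 kJ/mol).
Tabulated electron affinity (kJ/mol): O 141, Na 53, Ga 29, I 295, Bi 91.
So from highest to lowest: I > O > Bi > Na > Ga.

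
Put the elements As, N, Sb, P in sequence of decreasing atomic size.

Sb > As > P > N

N is in period 2, group 15; P is in period 3, group 15; As is in period 4, group 15; Sb is in period 5, group 15.
Atomic radius shrinks across a period as nuclear charge pulls the same shell inward, and grows down a group as new shells are added.
All are in group 15, so atomic radius increases down the group.
So from largest to smallest: Sb > As > P > N.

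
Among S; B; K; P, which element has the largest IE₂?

IE_2 is the cost of taking one more electron from the +1 cation: S⁺ still has 5 valence electrons; B⁺ still has 2 valence electrons; K⁺ is the bare [Ar] core; P⁺ still has 4 valence electrons.
Pulling an electron out of a noble-gas core costs far more than removing a remaining valence electron, so K sits at the high end of IE_2.
Valence configurations: S⁺ [Ne]3s²3p³, B⁺ [He]2s², P⁺ [Ne]3s²3p².
Tabulated IE_2 (kJ/mol): S 2252, B 2427, K 3052, P 1907.
Hence IE_2: P < S < B < K.

K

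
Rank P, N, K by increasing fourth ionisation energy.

After 3 electrons have been removed, what remains? P³⁺ still has 2 valence electrons; N³⁺ still has 2 valence electrons; K³⁺ is already 2 electrons into the core.
Usually core removal costs more than valence removal, but here the competition is close: a tightly held n=2 valence electron can cost more to remove than an n=3 core electron, so the actual values have to decide it.
Valence configurations: P³⁺ [Ne]3s², N³⁺ [He]2s².
Approximate IE_4 values (kJ/mol): P 4964, N 7475, K 5877.
So the fourth ionization energies run P < K < N.

P, K, N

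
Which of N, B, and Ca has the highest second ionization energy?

The second ionization energy removes an electron from the +1 ion. For each element: N⁺ still has 4 valence electrons; B⁺ still has 2 valence electrons; Ca⁺ still has 1 valence electron.
All are still removing valence electrons, so compare the +1 ions as you would atoms: IE_2 generally rises across a period (higher Z_eff) and falls down a group (larger shell), subject to the usual subshell exceptions.
Valence configurations: N⁺ [He]2s²2p², B⁺ [He]2s², Ca⁺ [Ar]4s¹.
Tabulated IE_2 (kJ/mol): N 2856, B 2427, Ca 1145.
So the second ionization energies run Ca < B < N.

N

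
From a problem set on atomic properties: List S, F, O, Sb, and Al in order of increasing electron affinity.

Al, Sb, O, S, F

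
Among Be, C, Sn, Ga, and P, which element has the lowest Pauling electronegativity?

Be

Smaller atoms with higher effective nuclear charge are more electronegative.
Here both period and group differ, so the two effects have to be weighed against each other.
Ga > Be: the two effects oppose for this pair; the across-period effect wins (1.81 vs 1.57).
Sn > Ga: the two effects oppose for this pair; the across-period effect wins (1.96 vs 1.81).
P > Sn: both effects reinforce here, so P is clearly the higher of the two.
C > P: period and group pull opposite ways; the down-group shift dominates (2.55 vs 2.19).
Approximate values (Pauling): Be 1.57, C 2.55, P 2.19, Ga 1.81, Sn 1.96.
The lowest Pauling electronegativity among these belongs to Be.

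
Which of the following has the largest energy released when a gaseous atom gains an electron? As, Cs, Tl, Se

Se

As is in period 4, group 15; Se is in period 4, group 16; Cs is in period 6, group 1; Tl is in period 6, group 13.
Atoms with high Z_eff and room in the valence shell (especially the halogens) have the most exothermic electron affinities.
Here both period and group differ, so the two effects have to be weighed against each other.
Cs > Tl: this pair runs against the simple trend — see the exception note.
As > Cs: relative to Cs, both the across-period and down-group shifts push As's electron affinity up.
Se > As: Se lies to the right of As in period 4, so the across-period effect alone puts Se higher.
Note the exception: Cs has a higher electron affinity than Tl, contrary to the simple trend — Tl's ns²np¹ configuration gives only a small electron affinity — the sparsely filled np subshell binds an added electron weakly.
Tabulated electron affinity (kJ/mol): As 78, Se 195, Cs 46, Tl 19.
The largest energy released when a gaseous atom gains an electron among these belongs to Se.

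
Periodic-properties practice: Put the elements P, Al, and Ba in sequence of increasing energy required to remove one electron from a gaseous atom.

First ionization energy rises across a period (greater Z_eff holds electrons more tightly) and falls down a group (valence electrons are farther from the nucleus).
These span different periods and groups, so the two trends combine.
Al > Ba: relative to Ba, both the across-period and down-group shifts push Al's first ionization energy up.
P > Al: P lies to the right of Al in period 3, so the across-period effect alone puts P higher.
Approximate values (kJ/mol): Al 578, P 1012, Ba 503.
So from lowest to highest: Ba < Al < P.

Ba < Al < P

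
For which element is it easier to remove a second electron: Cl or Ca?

Consider each +1 ion: Cl⁺ still has 6 valence electrons; Ca⁺ still has 1 valence electron.
All are still removing valence electrons, so compare the +1 ions as you would atoms: IE_2 generally rises across a period (higher Z_eff) and falls down a group (larger shell), subject to the usual subshell exceptions.
Valence configurations: Cl⁺ [Ne]3s²3p⁴, Ca⁺ [Ar]4s¹.
The numbers (kJ/mol): Cl 2298, Ca 1145.
Hence IE_2: Ca < Cl.

Ca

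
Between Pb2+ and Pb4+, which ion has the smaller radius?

Both ions have Z = 82 protons, but Pb4+ has lost more electrons, so its remaining electrons feel a larger effective nuclear charge per electron and are pulled in more tightly.
Higher positive charge → smaller ion, so Pb2+ > Pb4+.

Pb4+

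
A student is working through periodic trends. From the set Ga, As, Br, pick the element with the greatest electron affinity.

Ga is in period 4, group 13; As is in period 4, group 15; Br is in period 4, group 17.
EA tends to increase across a period and decrease down a group, though the pattern is less regular than for IE or radius.
All lie in period 4, so electron affinity increases left to right.
The greatest electron affinity among these belongs to Br.

Br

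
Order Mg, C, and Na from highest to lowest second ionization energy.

Consider each +1 ion: Mg⁺ still has 1 valence electron; C⁺ still has 3 valence electrons; Na⁺ is the bare [Ne] core.
Breaking into a closed-shell core is much more expensive than removing a leftover valence electron — Na has the largest IE_2 here.
Valence configurations: Mg⁺ [Ne]3s¹, C⁺ [He]2s²2p¹.
Tabulated IE_2 (kJ/mol): Mg 1451, C 2353, Na 4562.
Overall IE_2 order: Mg < C < Na.

Na, C, Mg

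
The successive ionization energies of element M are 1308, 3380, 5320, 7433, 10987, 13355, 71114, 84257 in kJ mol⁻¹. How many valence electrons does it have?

6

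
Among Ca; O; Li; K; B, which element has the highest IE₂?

Li

The second ionization energy removes an electron from the +1 ion. For each element: Ca⁺ still has 1 valence electron; O⁺ still has 5 valence electrons; Li⁺ is the bare [He] core; K⁺ is the bare [Ar] core; B⁺ still has 2 valence electrons.
Usually core removal costs more than valence removal, but here the competition is close: a tightly held n=2 valence electron can cost more to remove than an n=3 core electron, so the actual values have to decide it.
Valence configurations: Ca⁺ [Ar]4s¹, O⁺ [He]2s²2p³, B⁺ [He]2s².
Approximate IE_2 values (kJ/mol): Ca 1145, O 3388, Li 7298, K 3052, B 2427.
Overall IE_2 order: Ca < B < K < O < Li.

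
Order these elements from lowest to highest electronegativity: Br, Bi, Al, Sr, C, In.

C is in period 2, group 14; Al is in period 3, group 13; Br is in period 4, group 17; Sr is in period 5, group 2; In is in period 5, group 13; Bi is in period 6, group 15.
Smaller atoms with higher effective nuclear charge are more electronegative.
Neither a single period nor a single group — weigh both effects.
Al > Sr: relative to Sr, both the across-period and down-group shifts push Al's electronegativity up.
In > Al: this pair runs against the simple trend — see the exception note.
Bi > In: period and group pull opposite ways; the across-period shift dominates (2.02 vs 1.78).
C > Bi: period and group pull opposite ways; the down-group shift dominates (2.55 vs 2.02).
Br > C: period and group pull opposite ways; the across-period shift dominates (2.96 vs 2.55).
Note the exception: In has a higher electronegativity than Al, contrary to the simple trend — poor shielding by filled d (and f) subshells raises the heavier element's effective nuclear charge more than the simple down-group trend predicts.
For reference (Pauling): C 2.55, Al 1.61, Br 2.96, Sr 0.95, In 1.78, Bi 2.02.
So from lowest to highest: Sr < Al < In < Bi < C < Br.

Sr < Al < In < Bi < C < Br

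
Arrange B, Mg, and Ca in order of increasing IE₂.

Ca < Mg < B

Consider each +1 ion: B⁺ still has 2 valence electrons; Mg⁺ still has 1 valence electron; Ca⁺ still has 1 valence electron.
All are still removing valence electrons, so compare the +1 ions as you would atoms: IE_2 generally rises across a period (higher Z_eff) and falls down a group (larger shell), subject to the usual subshell exceptions.
Valence configurations: B⁺ [He]2s², Mg⁺ [Ne]3s¹, Ca⁺ [Ar]4s¹.
Approximate IE_2 values (kJ/mol): B 2427, Mg 1451, Ca 1145.
So the second ionization energies run Ca < Mg < B.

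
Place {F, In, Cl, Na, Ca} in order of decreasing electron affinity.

Electron affinity generally becomes more exothermic across a period toward the halogens and less exothermic down a group.
Here both period and group differ, so the two effects have to be weighed against each other.
In > Ca: the two effects oppose for this pair; the across-period effect wins (29 vs 2 kJ/mol).
Na > In: the two effects oppose for this pair; the down-group effect wins (53 vs 29 kJ/mol).
F > Na: both effects reinforce here, so F is clearly the higher of the two.
Cl > F: this pair runs against the simple trend — see the exception note.
Note the exception: Cl has a higher electron affinity than F, contrary to the simple trend — F's small 2p subshell makes the incoming electron feel strong e⁻–e⁻ repulsion, so Cl actually releases more energy on gaining an electron.
For reference (kJ/mol): F 328, Na 53, Cl 349, Ca 2, In 29.
So from highest to lowest: Cl > F > Na > In > Ca.

Cl, F, Na, In, Ca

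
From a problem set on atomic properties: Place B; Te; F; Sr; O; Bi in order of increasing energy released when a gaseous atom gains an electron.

Sr < B < Bi < O < Te < F

B is in period 2, group 13; O is in period 2, group 16; F is in period 2, group 17; Sr is in period 5, group 2; Te is in period 5, group 16; Bi is in period 6, group 15.
Adding an electron releases more energy for atoms nearer the top right (short of the noble gases).
These span different periods and groups, so the two trends combine.
B > Sr: relative to Sr, both the across-period and down-group shifts push B's electron affinity up.
Bi > B: period and group pull opposite ways; the across-period shift dominates (91 vs 27 kJ/mol).
O > Bi: both effects reinforce here, so O is clearly the higher of the two.
Te > O: this pair runs against the simple trend — see the exception note.
F > Te: relative to Te, both the across-period and down-group shifts push F's electron affinity up.
Note the exception: Te has a higher electron affinity than O, contrary to the simple trend — O's compact 2p subshell gives strong electron–electron repulsion on the added electron.
For reference (kJ/mol): B 27, O 141, F 328, Sr 5, Te 190, Bi 91.
So from lowest to highest: Sr < B < Bi < O < Te < F.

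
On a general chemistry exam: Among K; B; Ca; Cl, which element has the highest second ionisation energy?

K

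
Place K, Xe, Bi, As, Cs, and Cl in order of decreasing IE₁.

Cl > Xe > As > Bi > K > Cs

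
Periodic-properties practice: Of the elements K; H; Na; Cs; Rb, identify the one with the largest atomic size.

Moving right in a period, electrons are added to the same shell under a stronger nuclear pull, so atoms get smaller; moving down, a new shell is opened and atoms get larger.
All are in group 1, so atomic radius increases down the group.
The largest atomic size among these belongs to Cs.

Cs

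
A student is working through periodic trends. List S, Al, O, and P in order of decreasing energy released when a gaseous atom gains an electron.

Adding an electron releases more energy for atoms nearer the top right (short of the noble gases).
Here both period and group differ, so the two effects have to be weighed against each other.
P > Al: both are in period 3; the period trend gives P the larger value.
O > P: both effects reinforce here, so O is clearly the higher of the two.
S > O: this pair runs against the simple trend — see the exception note.
Note the exception: S has a higher electron affinity than O, contrary to the simple trend — the compact 2p subshell of O repels the added electron more than S's larger 3p does.
Approximate values (kJ/mol): O 141, Al 42, P 72, S 200.
So from highest to lowest: S > O > P > Al.

S > O > P > Al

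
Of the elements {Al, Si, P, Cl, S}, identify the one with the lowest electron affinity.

Al

Al is in period 3, group 13; Si is in period 3, group 14; P is in period 3, group 15; S is in period 3, group 16; Cl is in period 3, group 17.
EA tends to increase across a period and decrease down a group, though the pattern is less regular than for IE or radius.
All lie in period 3; the across-period trend (electron affinity increases left to right) applies, with the exception below.
Note the exception: Si has a higher electron affinity than P, contrary to the simple trend — adding an electron to P's half-filled 3p³ is unfavourable, so Si (3p²) has the more exothermic EA.
Approximate values (kJ/mol): Al 42, Si 134, P 72, S 200, Cl 349.
The lowest electron affinity among these belongs to Al.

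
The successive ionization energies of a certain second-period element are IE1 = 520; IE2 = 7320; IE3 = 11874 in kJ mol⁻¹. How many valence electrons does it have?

Look for the largest jump between consecutive ionization energies: IE2/IE1 ≈ 14.1, far larger than any earlier ratio.
That jump marks the point where a core electron is being removed. So the atom has 1 valence electron.

1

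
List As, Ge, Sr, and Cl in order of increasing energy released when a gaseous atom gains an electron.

Sr, As, Ge, Cl

Adding an electron releases more energy for atoms nearer the top right (short of the noble gases).
Here both period and group differ, so the two effects have to be weighed against each other.
As > Sr: relative to Sr, both the across-period and down-group shifts push As's electron affinity up.
Ge > As: this pair runs against the simple trend — see the exception note.
Cl > Ge: relative to Ge, both the across-period and down-group shifts push Cl's electron affinity up.
Note the exception: Ge has a higher electron affinity than As, contrary to the simple trend — adding an electron to As's half-filled 4p³ is unfavourable, so Ge (4p²) has the more exothermic EA.
For reference (kJ/mol): Cl 349, Ge 119, As 78, Sr 5.
So from lowest to highest: Sr < As < Ge < Cl.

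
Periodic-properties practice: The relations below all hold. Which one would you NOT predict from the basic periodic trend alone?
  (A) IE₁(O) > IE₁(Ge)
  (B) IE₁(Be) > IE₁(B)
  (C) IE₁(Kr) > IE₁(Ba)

The general trend: first ionization energy increases across a period and decreases down a group.
(A) O (period 2, group 16) vs Ge (period 4, group 14): the stated order agrees with the simple trend.
(B) Be (period 2, group 2) vs B (period 2, group 13): the stated order contradicts the simple trend.
(C) Kr (period 4, group 18) vs Ba (period 6, group 2): the stated order agrees with the simple trend.
The exception is (B): removing B's lone 2p electron is easier than breaking Be's filled 2s².

(B)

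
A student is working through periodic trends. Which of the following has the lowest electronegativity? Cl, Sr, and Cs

Cs

Cl is in period 3, group 17; Sr is in period 5, group 2; Cs is in period 6, group 1.
EN rises left→right (higher Z_eff, smaller atoms) and falls top→bottom (larger, more shielded atoms).
These span different periods and groups, so the two trends combine.
Sr > Cs: both effects reinforce here, so Sr is clearly the higher of the two.
Cl > Sr: both effects reinforce here, so Cl is clearly the higher of the two.
Tabulated electronegativity (Pauling): Cl 3.16, Sr 0.95, Cs 0.79.
The lowest electronegativity among these belongs to Cs.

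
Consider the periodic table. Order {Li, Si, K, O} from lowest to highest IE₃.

IE_3 is the cost of taking one more electron from the +2 cation: Li²⁺ is already 1 electron into the core; Si²⁺ still has 2 valence electrons; K²⁺ is already 1 electron into the core; O²⁺ still has 4 valence electrons.
Usually core removal costs more than valence removal, but here the competition is close: a tightly held n=2 valence electron can cost more to remove than an n=3 core electron, so the actual values have to decide it.
Valence configurations: Si²⁺ [Ne]3s², O²⁺ [He]2s²2p².
The numbers (kJ/mol): Li 11815, Si 3232, K 4420, O 5300.
Hence IE_3: Si < K < O < Li.

Si < K < O < Li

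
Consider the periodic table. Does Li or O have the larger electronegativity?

Li is in period 2, group 1; O is in period 2, group 16.
EN rises left→right (higher Z_eff, smaller atoms) and falls top→bottom (larger, more shielded atoms).
All lie in period 2, so electronegativity increases left to right.
So O has the larger electronegativity (O > Li).

O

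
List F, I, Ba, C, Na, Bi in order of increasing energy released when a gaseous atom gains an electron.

Adding an electron releases more energy for atoms nearer the top right (short of the noble gases).
These span different periods and groups, so the two trends combine.
Na > Ba: period and group pull opposite ways; the down-group shift dominates (53 vs 14 kJ/mol).
Bi > Na: period and group pull opposite ways; the across-period shift dominates (91 vs 53 kJ/mol).
C > Bi: period and group pull opposite ways; the down-group shift dominates (122 vs 91 kJ/mol).
I > C: the two effects oppose for this pair; the across-period effect wins (295 vs 122 kJ/mol).
F > I: they share group 17; the group trend gives F the larger value.
For reference (kJ/mol): C 122, F 328, Na 53, I 295, Ba 14, Bi 91.
So from lowest to highest: Ba < Na < Bi < C < I < F.

Ba < Na < Bi < C < I < F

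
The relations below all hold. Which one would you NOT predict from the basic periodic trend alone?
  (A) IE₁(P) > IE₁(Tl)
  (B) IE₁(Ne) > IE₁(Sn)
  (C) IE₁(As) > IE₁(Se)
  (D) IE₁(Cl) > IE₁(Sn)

(C)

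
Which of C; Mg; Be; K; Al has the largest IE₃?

The third ionization energy removes an electron from the +2 ion. For each element: C²⁺ still has 2 valence electrons; Mg²⁺ is the bare [Ne] core; Be²⁺ is the bare [He] core; K²⁺ is already 1 electron into the core; Al²⁺ still has 1 valence electron.
Usually core removal costs more than valence removal, but here the competition is close: a tightly held n=2 valence electron can cost more to remove than an n=3 core electron, so the actual values have to decide it.
Valence configurations: C²⁺ [He]2s², Al²⁺ [Ne]3s¹.
Tabulated IE_3 (kJ/mol): C 4620, Mg 7733, Be 14849, K 4420, Al 2745.
Putting it together, IE_3: Al < K < C < Mg < Be.

Be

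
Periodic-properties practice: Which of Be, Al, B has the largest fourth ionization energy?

B

After 3 electrons have been removed, what remains? Be³⁺ is already 1 electron into the core; Al³⁺ is the bare [Ne] core; B³⁺ is the bare [He] core.
All of these are removing an electron from a noble-gas core or deeper; the smaller core (lower principal quantum number) is held far more tightly, and within a period the higher nuclear charge binds the same core more tightly.
Approximate IE_4 values (kJ/mol): Be 21007, Al 11577, B 25026.
Hence IE_4: Al < Be < B.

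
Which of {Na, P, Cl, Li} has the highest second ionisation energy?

Li

IE_2 is the cost of taking one more electron from the +1 cation: Na⁺ is the bare [Ne] core; P⁺ still has 4 valence electrons; Cl⁺ still has 6 valence electrons; Li⁺ is the bare [He] core.
Pulling an electron out of a noble-gas core costs far more than removing a remaining valence electron, so Na and Li sit at the high end of IE_2.
Valence configurations: P⁺ [Ne]3s²3p², Cl⁺ [Ne]3s²3p⁴.
The numbers (kJ/mol): Na 4562, P 1907, Cl 2298, Li 7298.
So the second ionization energies run P < Cl < Na < Li.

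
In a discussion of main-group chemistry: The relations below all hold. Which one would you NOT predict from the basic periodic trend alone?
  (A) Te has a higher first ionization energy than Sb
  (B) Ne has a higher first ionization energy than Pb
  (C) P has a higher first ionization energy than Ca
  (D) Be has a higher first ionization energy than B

The general trend: first ionization energy increases across a period and decreases down a group.
(A) Te (period 5, group 16) vs Sb (period 5, group 15): the stated order agrees with the simple trend.
(B) Ne (period 2, group 18) vs Pb (period 6, group 14): the stated order agrees with the simple trend.
(C) P (period 3, group 15) vs Ca (period 4, group 2): the stated order agrees with the simple trend.
(D) Be (period 2, group 2) vs B (period 2, group 13): the stated order contradicts the simple trend.
The exception is (D): removing B's lone 2p electron is easier than breaking Be's filled 2s².

(D)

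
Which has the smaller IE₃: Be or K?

K

The third ionization energy removes an electron from the +2 ion. For each element: Be²⁺ is the bare [He] core; K²⁺ is already 1 electron into the core.
All of these are removing an electron from a noble-gas core or deeper; the smaller core (lower principal quantum number) is held far more tightly, and within a period the higher nuclear charge binds the same core more tightly.
The numbers (kJ/mol): Be 14849, K 4420.
Hence IE_3: K < Be.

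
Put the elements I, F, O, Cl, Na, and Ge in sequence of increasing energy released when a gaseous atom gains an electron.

O is in period 2, group 16; F is in period 2, group 17; Na is in period 3, group 1; Cl is in period 3, group 17; Ge is in period 4, group 14; I is in period 5, group 17.
Adding an electron releases more energy for atoms nearer the top right (short of the noble gases).
Here both period and group differ, so the two effects have to be weighed against each other.
Ge > Na: period and group pull opposite ways; the across-period shift dominates (119 vs 53 kJ/mol).
O > Ge: both effects reinforce here, so O is clearly the higher of the two.
I > O: period and group pull opposite ways; the across-period shift dominates (295 vs 141 kJ/mol).
F > I: they share group 17; the group trend gives F the larger value.
Cl > F: this pair runs against the simple trend — see the exception note.
Note the exception: Cl has a higher electron affinity than F, contrary to the simple trend — F's small 2p subshell makes the incoming electron feel strong e⁻–e⁻ repulsion, so Cl actually releases more energy on gaining an electron.
Tabulated electron affinity (kJ/mol): O 141, F 328, Na 53, Cl 349, Ge 119, I 295.
So from lowest to highest: Na < Ge < O < I < F < Cl.

Na, Ge, O, I, F, Cl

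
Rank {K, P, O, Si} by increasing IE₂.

Si, P, K, O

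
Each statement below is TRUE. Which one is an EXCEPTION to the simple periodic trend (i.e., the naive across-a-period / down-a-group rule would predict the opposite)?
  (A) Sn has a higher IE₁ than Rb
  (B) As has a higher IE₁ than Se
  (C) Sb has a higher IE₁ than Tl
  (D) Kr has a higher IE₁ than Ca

(B)

The general trend: IE₁ increases across a period and decreases down a group.
(A) Sn (period 5, group 14) vs Rb (period 5, group 1): the stated order agrees with the simple trend.
(B) As (period 4, group 15) vs Se (period 4, group 16): the stated order contradicts the simple trend.
(C) Sb (period 5, group 15) vs Tl (period 6, group 13): the stated order agrees with the simple trend.
(D) Kr (period 4, group 18) vs Ca (period 4, group 2): the stated order agrees with the simple trend.
The exception is (B): Se (4p⁴) ionizes more easily than half-filled As (4p³).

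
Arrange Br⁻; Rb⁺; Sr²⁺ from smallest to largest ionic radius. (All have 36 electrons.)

Sr²⁺ < Rb⁺ < Br⁻

All of these have 36 electrons, so size is governed by nuclear charge alone: the more protons, the stronger the pull on the same electron cloud, and the smaller the ion.
Nuclear charges: Sr²⁺ (Z=38), Rb⁺ (Z=37), Br⁻ (Z=35).
Smallest to largest: Sr²⁺ < Rb⁺ < Br⁻.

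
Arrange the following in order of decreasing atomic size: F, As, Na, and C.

Na > As > C > F

C is in period 2, group 14; F is in period 2, group 17; Na is in period 3, group 1; As is in period 4, group 15.
Atomic radius shrinks across a period as nuclear charge pulls the same shell inward, and grows down a group as new shells are added.
Here both period and group differ, so the two effects have to be weighed against each other.
C > F: C lies to the left of F in period 2, so the across-period effect alone puts C larger.
As > C: period and group pull opposite ways; the down-group shift dominates (121 vs 75 pm).
Na > As: the two effects oppose for this pair; the across-period effect wins (155 vs 121 pm).
Tabulated atomic radius (pm): C 75, F 64, Na 155, As 121.
So from largest to smallest: Na > As > C > F.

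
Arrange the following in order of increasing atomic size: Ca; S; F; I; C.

C is in period 2, group 14; F is in period 2, group 17; S is in period 3, group 16; Ca is in period 4, group 2; I is in period 5, group 17.
Atomic radius shrinks across a period as nuclear charge pulls the same shell inward, and grows down a group as new shells are added.
These span different periods and groups, so the two trends combine.
C > F: C lies to the left of F in period 2, so the across-period effect alone puts C larger.
S > C: period and group pull opposite ways; the down-group shift dominates (103 vs 75 pm).
I > S: period and group pull opposite ways; the down-group shift dominates (133 vs 103 pm).
Ca > I: the two effects oppose for this pair; the across-period effect wins (171 vs 133 pm).
Approximate values (pm): C 75, F 64, S 103, Ca 171, I 133.
So from smallest to largest: F < C < S < I < Ca.

F, C, S, I, Ca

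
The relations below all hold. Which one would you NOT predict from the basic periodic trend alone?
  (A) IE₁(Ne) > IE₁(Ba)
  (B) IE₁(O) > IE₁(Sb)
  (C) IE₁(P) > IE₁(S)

(C)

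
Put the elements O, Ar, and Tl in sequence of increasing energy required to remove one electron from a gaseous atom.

Tl < O < Ar

O is in period 2, group 16; Ar is in period 3, group 18; Tl is in period 6, group 13.
Across a period the outer electron is held more tightly (higher IE₁); down a group it sits in a higher shell, more shielded, and comes off more easily.
Here both period and group differ, so the two effects have to be weighed against each other.
O > Tl: relative to Tl, both the across-period and down-group shifts push O's first ionization energy up.
Ar > O: period and group pull opposite ways; the across-period shift dominates (1521 vs 1314 kJ/mol).
Approximate values (kJ/mol): O 1314, Ar 1521, Tl 589.
So from lowest to highest: Tl < O < Ar.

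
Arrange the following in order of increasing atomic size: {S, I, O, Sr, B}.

O < B < S < I < Sr

B is in period 2, group 13; O is in period 2, group 16; S is in period 3, group 16; Sr is in period 5, group 2; I is in period 5, group 17.
Radius decreases left→right (rising Z_eff, same n) and increases top→bottom (higher n).
Here both period and group differ, so the two effects have to be weighed against each other.
B > O: B lies to the left of O in period 2, so the across-period effect alone puts B larger.
S > B: period and group pull opposite ways; the down-group shift dominates (103 vs 85 pm).
I > S: period and group pull opposite ways; the down-group shift dominates (133 vs 103 pm).
Sr > I: both are in period 5; the period trend gives Sr the larger value.
Approximate values (pm): B 85, O 63, S 103, Sr 185, I 133.
So from smallest to largest: O < B < S < I < Sr.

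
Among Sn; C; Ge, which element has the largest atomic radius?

C is in period 2, group 14; Ge is in period 4, group 14; Sn is in period 5, group 14.
Radius decreases left→right (rising Z_eff, same n) and increases top→bottom (higher n).
All are in group 14, so atomic radius increases down the group.
The largest atomic radius among these belongs to Sn.

Sn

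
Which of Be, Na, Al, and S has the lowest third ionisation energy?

Al

Consider each +2 ion: Be²⁺ is the bare [He] core; Na²⁺ is already 1 electron into the core; Al²⁺ still has 1 valence electron; S²⁺ still has 4 valence electrons.
Core electrons are held far more tightly than valence electrons, so Na and Be top the IE_3 order.
Valence configurations: Al²⁺ [Ne]3s¹, S²⁺ [Ne]3s²3p².
The numbers (kJ/mol): Be 14849, Na 6910, Al 2745, S 3357.
Overall IE_3 order: Al < S < Na < Be.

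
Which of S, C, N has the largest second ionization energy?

IE_2 is the cost of taking one more electron from the +1 cation: S⁺ still has 5 valence electrons; C⁺ still has 3 valence electrons; N⁺ still has 4 valence electrons.
All are still removing valence electrons, so compare the +1 ions as you would atoms: IE_2 generally rises across a period (higher Z_eff) and falls down a group (larger shell), subject to the usual subshell exceptions.
Valence configurations: S⁺ [Ne]3s²3p³, C⁺ [He]2s²2p¹, N⁺ [He]2s²2p².
Tabulated IE_2 (kJ/mol): S 2252, C 2353, N 2856.
Overall IE_2 order: S < C < N.

N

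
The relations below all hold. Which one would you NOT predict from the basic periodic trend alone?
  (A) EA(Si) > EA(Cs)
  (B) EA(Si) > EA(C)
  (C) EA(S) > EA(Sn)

The general trend: electron affinity increases across a period and decreases down a group.
(A) Si (period 3, group 14) vs Cs (period 6, group 1): the stated order agrees with the simple trend.
(B) Si (period 3, group 14) vs C (period 2, group 14): the stated order contradicts the simple trend.
(C) S (period 3, group 16) vs Sn (period 5, group 14): the stated order agrees with the simple trend.
The exception is (B): Si's larger, more diffuse 3p orbitals accept an added electron slightly more readily than C's compact 2p.

(B)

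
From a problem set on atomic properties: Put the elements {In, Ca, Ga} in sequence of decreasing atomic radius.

Ca is in period 4, group 2; Ga is in period 4, group 13; In is in period 5, group 13.
Radius decreases left→right (rising Z_eff, same n) and increases top→bottom (higher n).
Here both period and group differ, so the two effects have to be weighed against each other.
In > Ga: In sits below Ga in group 13, so the down-group effect alone puts In larger.
Ca > In: the two effects oppose for this pair; the across-period effect wins (171 vs 142 pm).
Tabulated atomic radius (pm): Ca 171, Ga 124, In 142.
So from largest to smallest: Ca > In > Ga.

Ca, In, Ga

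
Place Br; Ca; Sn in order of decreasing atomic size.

Ca > Sn > Br

Ca is in period 4, group 2; Br is in period 4, group 17; Sn is in period 5, group 14.
Moving right in a period, electrons are added to the same shell under a stronger nuclear pull, so atoms get smaller; moving down, a new shell is opened and atoms get larger.
These span different periods and groups, so the two trends combine.
Sn > Br: both effects reinforce here, so Sn is clearly the larger of the two.
Ca > Sn: period and group pull opposite ways; the across-period shift dominates (171 vs 140 pm).
Tabulated atomic radius (pm): Ca 171, Br 114, Sn 140.
So from largest to smallest: Ca > Sn > Br.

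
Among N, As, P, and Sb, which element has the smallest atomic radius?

N is in period 2, group 15; P is in period 3, group 15; As is in period 4, group 15; Sb is in period 5, group 15.
Moving right in a period, electrons are added to the same shell under a stronger nuclear pull, so atoms get smaller; moving down, a new shell is opened and atoms get larger.
All are in group 15, so atomic radius increases down the group.
The smallest atomic radius among these belongs to N.

N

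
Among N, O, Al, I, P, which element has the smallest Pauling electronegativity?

Smaller atoms with higher effective nuclear charge are more electronegative.
Neither a single period nor a single group — weigh both effects.
P > Al: P lies to the right of Al in period 3, so the across-period effect alone puts P higher.
I > P: period and group pull opposite ways; the across-period shift dominates (2.66 vs 2.19).
N > I: the two effects oppose for this pair; the down-group effect wins (3.04 vs 2.66).
O > N: O lies to the right of N in period 2, so the across-period effect alone puts O higher.
For reference (Pauling): N 3.04, O 3.44, Al 1.61, P 2.19, I 2.66.
The smallest Pauling electronegativity among these belongs to Al.

Al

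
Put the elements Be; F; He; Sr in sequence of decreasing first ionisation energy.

He > F > Be > Sr

He is in period 1, group 18; Be is in period 2, group 2; F is in period 2, group 17; Sr is in period 5, group 2.
IE₁ increases left→right with effective nuclear charge and decreases top→bottom as the valence shell moves farther out.
Neither a single period nor a single group — weigh both effects.
Be > Sr: they share group 2; the group trend gives Be the larger value.
F > Be: F lies to the right of Be in period 2, so the across-period effect alone puts F higher.
He > F: relative to F, both the across-period and down-group shifts push He's first ionization energy up.
Approximate values (kJ/mol): He 2372, Be 900, F 1681, Sr 550.
So from highest to lowest: He > F > Be > Sr.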